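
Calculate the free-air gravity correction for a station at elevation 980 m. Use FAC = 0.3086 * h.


FAC = 0.3086 * h
= 0.3086 * 980
= 302.428 mGal

302.428


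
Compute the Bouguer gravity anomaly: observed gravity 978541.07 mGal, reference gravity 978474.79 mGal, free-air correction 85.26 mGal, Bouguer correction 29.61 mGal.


BA = g_obs - g_ref + FAC - BC
= 978541.07 - 978474.79 + 85.26 - 29.61
= 121.93 mGal

121.93


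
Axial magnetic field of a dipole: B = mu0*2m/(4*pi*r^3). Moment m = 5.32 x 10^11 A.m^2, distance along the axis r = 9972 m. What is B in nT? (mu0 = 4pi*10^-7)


m = 5.32 x 10^11 = 532000000000 A.m^2
2m = 1064000000000 A.m^2
r^3 = 9972^3 = 991623498048
B = (4pi*10^-7) * 1064000000000 / (4*pi * 991623498048) * 1e9
= 1337061.833368 / 12461108386378.44 * 1e9
= 107.2988 nT

107.2988


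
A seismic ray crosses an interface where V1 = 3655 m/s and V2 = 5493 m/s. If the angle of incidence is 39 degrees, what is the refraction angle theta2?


sin(theta1) = sin(39 deg) = 0.62932
sin(theta2) = V2/V1 * sin(theta1) = 5493/3655 * 0.62932 = 0.945788
theta2 = arcsin(0.945788) = 71.0476 degrees

71.0476


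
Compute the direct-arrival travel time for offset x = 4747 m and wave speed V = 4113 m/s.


t = x / V
= 4747 / 4113
= 1.1541 s

1.1541


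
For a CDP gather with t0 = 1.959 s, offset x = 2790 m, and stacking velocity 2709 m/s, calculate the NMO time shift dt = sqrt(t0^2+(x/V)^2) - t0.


x/Vnmo = 2790/2709 = 1.0299
(x/Vnmo)^2 = 1.060695
t0^2 = 3.837681
sqrt(3.837681 + 1.060695) = 2.213227
dt = 2.213227 - 1.959 = 0.254227

0.254227


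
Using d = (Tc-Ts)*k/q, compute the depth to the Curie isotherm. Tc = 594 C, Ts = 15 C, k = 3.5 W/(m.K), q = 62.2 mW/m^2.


T_Curie - T_surf = 594 - 15 = 579 C
Convert q to W/m^2: 62.2 mW/m^2 = 0.0622 W/m^2
d = 579 * 3.5 / 0.0622 = 32580.39 m

32580.39


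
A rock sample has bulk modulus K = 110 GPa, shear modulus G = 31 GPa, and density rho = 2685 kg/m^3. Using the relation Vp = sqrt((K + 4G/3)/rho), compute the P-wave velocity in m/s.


First compute the effective modulus:
K + 4G/3 = 110e9 + 4*31e9/3 = 151333333333.33 Pa
Then divide by density:
151333333333.33 / 2685 = 56362507.7592 Pa/(kg/m^3)
Take the square root:
Vp = sqrt(56362507.7592) = 7507.5 m/s

7507.5


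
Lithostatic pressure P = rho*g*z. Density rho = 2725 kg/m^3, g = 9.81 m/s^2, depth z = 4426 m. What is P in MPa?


P = rho * g * z / 1e6
= 2725 * 9.81 * 4426 / 1e6
= 118316938.5 / 1e6
= 118.3169 MPa

118.3169


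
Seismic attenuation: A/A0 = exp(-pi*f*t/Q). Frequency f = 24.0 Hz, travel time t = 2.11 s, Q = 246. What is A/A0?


pi*f*t/Q = pi*24.0*2.11/246 = 0.646708
A/A0 = exp(-0.646708) = 0.523767

0.523767


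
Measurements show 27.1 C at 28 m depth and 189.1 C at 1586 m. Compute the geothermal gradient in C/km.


dT = 189.1 - 27.1 = 162.0 C
dz = 1586 - 28 = 1558 m
gradient = dT/dz * 1000 = 162.0/1558 * 1000 = 103.9795 C/km

103.9795


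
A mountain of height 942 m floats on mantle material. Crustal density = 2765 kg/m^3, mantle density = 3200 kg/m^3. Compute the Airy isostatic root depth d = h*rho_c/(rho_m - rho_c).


rho_m - rho_c = 3200 - 2765 = 435
d = 942 * 2765 / 435
= 2604630 / 435
= 5987.66 m

5987.66


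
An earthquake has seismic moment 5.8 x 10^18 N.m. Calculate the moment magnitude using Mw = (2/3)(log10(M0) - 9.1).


log10(M0) = log10(5.8 x 10^18) = 18.7634
Mw = 2/3 * (18.7634 - 9.1)
= 2/3 * 9.6634
= 6.44

6.44


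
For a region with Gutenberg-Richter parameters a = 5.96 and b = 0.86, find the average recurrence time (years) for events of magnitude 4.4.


log10(N) = 5.96 - 0.86*4.4 = 2.176
N = 10^2.176 = 149.968484
T = 1/N = 1/149.968484 = 0.0067 years

0.0067


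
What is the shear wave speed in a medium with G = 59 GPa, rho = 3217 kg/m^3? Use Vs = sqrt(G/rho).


Convert G to Pa: G = 59e9 Pa
Compute G/rho = 59e9 / 3217 = 18340068.3867
Vs = sqrt(18340068.3867) = 4282.53 m/s

4282.53


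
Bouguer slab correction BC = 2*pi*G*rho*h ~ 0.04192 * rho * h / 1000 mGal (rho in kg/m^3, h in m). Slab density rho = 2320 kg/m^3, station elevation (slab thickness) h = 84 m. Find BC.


BC = 0.04192 * rho * h / 1000
= 0.04192 * 2320 * 84 / 1000
= 8.1694 mGal

8.1694


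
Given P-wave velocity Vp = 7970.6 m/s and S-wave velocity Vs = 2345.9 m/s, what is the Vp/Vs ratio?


Vp/Vs = 7970.6 / 2345.9
= 3.3977

3.3977


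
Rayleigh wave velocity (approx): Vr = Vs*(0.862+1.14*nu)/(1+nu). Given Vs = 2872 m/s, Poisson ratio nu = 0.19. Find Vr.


Numerator factor = 0.862 + 1.14*0.19 = 1.0786
Denominator = 1 + 0.19 = 1.19
Vr = 2872 * 1.0786 / 1.19 = 2603.14 m/s

2603.14


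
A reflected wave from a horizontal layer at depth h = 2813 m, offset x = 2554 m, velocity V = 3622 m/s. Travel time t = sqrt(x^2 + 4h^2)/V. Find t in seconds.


x^2 + 4h^2 = 2554^2 + 4*2813^2 = 6522916 + 31651876 = 38174792
sqrt(38174792) = 6178.5752
t = 6178.5752 / 3622 = 1.7058 s

1.7058


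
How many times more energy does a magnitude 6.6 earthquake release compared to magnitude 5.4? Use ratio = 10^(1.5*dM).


M2 - M1 = 6.6 - 5.4 = 1.2
1.5 * 1.2 = 1.8
ratio = 10^1.8 = 63.1

63.1


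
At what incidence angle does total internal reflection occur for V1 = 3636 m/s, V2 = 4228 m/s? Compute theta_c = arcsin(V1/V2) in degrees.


V1/V2 = 3636/4228 = 0.859981
theta_c = arcsin(0.859981) = 59.3145 degrees

59.3145


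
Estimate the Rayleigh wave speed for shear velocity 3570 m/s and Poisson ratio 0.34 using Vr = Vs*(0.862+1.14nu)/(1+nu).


Numerator factor = 0.862 + 1.14*0.34 = 1.2496
Denominator = 1 + 0.34 = 1.34
Vr = 3570 * 1.2496 / 1.34 = 3329.16 m/s

3329.16


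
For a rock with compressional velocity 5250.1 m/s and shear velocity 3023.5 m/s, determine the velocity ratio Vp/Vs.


Vp/Vs = 5250.1 / 3023.5
= 1.7364

1.7364


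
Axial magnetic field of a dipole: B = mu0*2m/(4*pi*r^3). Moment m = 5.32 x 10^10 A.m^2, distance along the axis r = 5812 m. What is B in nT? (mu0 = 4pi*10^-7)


m = 5.32 x 10^10 = 53200000000 A.m^2
2m = 106400000000 A.m^2
r^3 = 5812^3 = 196325547328
B = (4pi*10^-7) * 106400000000 / (4*pi * 196325547328) * 1e9
= 133706.183337 / 2467099588790.56 * 1e9
= 54.1957 nT

54.1957


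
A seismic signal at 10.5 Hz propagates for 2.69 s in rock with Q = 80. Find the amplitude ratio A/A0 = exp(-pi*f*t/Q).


pi*f*t/Q = pi*10.5*2.69/80 = 1.109179
A/A0 = exp(-1.109179) = 0.32983

0.32983


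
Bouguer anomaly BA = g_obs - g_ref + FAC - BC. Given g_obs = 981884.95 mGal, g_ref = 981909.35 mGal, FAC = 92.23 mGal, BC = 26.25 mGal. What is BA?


BA = g_obs - g_ref + FAC - BC
= 981884.95 - 981909.35 + 92.23 - 26.25
= 41.58 mGal

41.58


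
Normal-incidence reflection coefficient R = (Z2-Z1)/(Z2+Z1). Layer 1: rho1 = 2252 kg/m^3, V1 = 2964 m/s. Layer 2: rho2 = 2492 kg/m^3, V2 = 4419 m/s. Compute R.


Z1 = 2252 * 2964 = 6674928
Z2 = 2492 * 4419 = 11012148
R = (11012148 - 6674928) / (11012148 + 6674928) = 4337220 / 17687076 = 0.2452

0.2452


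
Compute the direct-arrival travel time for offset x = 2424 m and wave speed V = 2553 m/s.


t = x / V
= 2424 / 2553
= 0.9495 s

0.9495


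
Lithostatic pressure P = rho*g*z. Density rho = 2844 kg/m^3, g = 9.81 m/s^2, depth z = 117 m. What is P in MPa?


P = rho * g * z / 1e6
= 2844 * 9.81 * 117 / 1e6
= 3264257.88 / 1e6
= 3.2643 MPa

3.2643


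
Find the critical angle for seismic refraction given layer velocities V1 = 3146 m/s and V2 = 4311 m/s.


V1/V2 = 3146/4311 = 0.729761
theta_c = arcsin(0.729761) = 46.8664 degrees

46.8664


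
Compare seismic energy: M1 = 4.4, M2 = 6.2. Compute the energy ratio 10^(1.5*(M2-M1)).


M2 - M1 = 6.2 - 4.4 = 1.8
1.5 * 1.8 = 2.7
ratio = 10^2.7 = 501.19

501.19


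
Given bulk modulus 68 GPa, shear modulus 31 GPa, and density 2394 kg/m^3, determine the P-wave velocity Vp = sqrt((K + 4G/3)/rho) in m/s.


First compute the effective modulus:
K + 4G/3 = 68e9 + 4*31e9/3 = 109333333333.33 Pa
Then divide by density:
109333333333.33 / 2394 = 45669729.8803 Pa/(kg/m^3)
Take the square root:
Vp = sqrt(45669729.8803) = 6757.94 m/s

6757.94


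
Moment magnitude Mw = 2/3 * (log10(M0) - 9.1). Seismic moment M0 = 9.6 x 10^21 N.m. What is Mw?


log10(M0) = log10(9.6 x 10^21) = 21.9823
Mw = 2/3 * (21.9823 - 9.1)
= 2/3 * 12.8823
= 8.59

8.59


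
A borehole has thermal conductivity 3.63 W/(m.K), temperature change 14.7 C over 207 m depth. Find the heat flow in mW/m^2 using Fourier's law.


q = k * dT / dz * 1000
= 3.63 * 14.7 / 207 * 1000
= 0.257783 * 1000
= 257.7826 mW/m^2

257.7826


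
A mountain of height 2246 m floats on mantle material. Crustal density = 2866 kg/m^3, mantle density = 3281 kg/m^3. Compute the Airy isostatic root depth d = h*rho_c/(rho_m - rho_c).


rho_m - rho_c = 3281 - 2866 = 415
d = 2246 * 2866 / 415
= 6437036 / 415
= 15510.93 m

15510.93


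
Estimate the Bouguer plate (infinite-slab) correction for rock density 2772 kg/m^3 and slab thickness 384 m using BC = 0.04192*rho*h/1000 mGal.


BC = 0.04192 * rho * h / 1000
= 0.04192 * 2772 * 384 / 1000
= 44.6217 mGal

44.6217


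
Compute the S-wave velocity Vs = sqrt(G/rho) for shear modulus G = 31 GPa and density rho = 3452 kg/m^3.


Convert G to Pa: G = 31e9 Pa
Compute G/rho = 31e9 / 3452 = 8980301.2746
Vs = sqrt(8980301.2746) = 2996.72 m/s

2996.72


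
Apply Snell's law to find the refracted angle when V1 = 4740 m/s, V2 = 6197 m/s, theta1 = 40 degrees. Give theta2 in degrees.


sin(theta1) = sin(40 deg) = 0.642788
sin(theta2) = V2/V1 * sin(theta1) = 6197/4740 * 0.642788 = 0.84037
theta2 = arcsin(0.84037) = 57.1792 degrees

57.1792


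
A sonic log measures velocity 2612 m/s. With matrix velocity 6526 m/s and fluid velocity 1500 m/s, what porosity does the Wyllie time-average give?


1/V - 1/Vm = 1/2612 - 1/6526 = 0.00022962
1/Vf - 1/Vm = 1/1500 - 1/6526 = 0.00051343
phi = 0.00022962 / 0.00051343 = 0.4472

0.4472


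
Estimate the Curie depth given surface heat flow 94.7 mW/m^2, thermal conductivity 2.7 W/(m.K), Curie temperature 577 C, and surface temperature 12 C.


T_Curie - T_surf = 577 - 12 = 565 C
Convert q to W/m^2: 94.7 mW/m^2 = 0.0947 W/m^2
d = 565 * 2.7 / 0.0947 = 16108.76 m

16108.76


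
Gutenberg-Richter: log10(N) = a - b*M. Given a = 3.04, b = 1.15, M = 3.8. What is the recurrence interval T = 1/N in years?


log10(N) = 3.04 - 1.15*3.8 = -1.33
N = 10^-1.33 = 0.046774
T = 1/N = 1/0.046774 = 21.3796 years

21.3796


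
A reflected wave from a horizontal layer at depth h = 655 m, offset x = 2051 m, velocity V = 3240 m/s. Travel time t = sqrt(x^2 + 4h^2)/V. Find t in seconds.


x^2 + 4h^2 = 2051^2 + 4*655^2 = 4206601 + 1716100 = 5922701
sqrt(5922701) = 2433.66
t = 2433.66 / 3240 = 0.7511 s

0.7511


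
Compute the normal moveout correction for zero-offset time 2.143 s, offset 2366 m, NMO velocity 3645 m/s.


x/Vnmo = 2366/3645 = 0.649108
(x/Vnmo)^2 = 0.421342
t0^2 = 4.592449
sqrt(4.592449 + 0.421342) = 2.23915
dt = 2.23915 - 2.143 = 0.09615

0.09615


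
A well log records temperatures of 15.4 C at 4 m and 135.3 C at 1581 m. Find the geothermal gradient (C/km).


dT = 135.3 - 15.4 = 119.9 C
dz = 1581 - 4 = 1577 m
gradient = dT/dz * 1000 = 119.9/1577 * 1000 = 76.0304 C/km

76.0304


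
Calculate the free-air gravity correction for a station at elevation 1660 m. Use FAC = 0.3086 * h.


FAC = 0.3086 * h
= 0.3086 * 1660
= 512.276 mGal

512.276


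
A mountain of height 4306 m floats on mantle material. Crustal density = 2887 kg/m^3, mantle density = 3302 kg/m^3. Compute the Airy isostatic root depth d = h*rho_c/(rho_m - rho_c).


rho_m - rho_c = 3302 - 2887 = 415
d = 4306 * 2887 / 415
= 12431422 / 415
= 29955.23 m

29955.23


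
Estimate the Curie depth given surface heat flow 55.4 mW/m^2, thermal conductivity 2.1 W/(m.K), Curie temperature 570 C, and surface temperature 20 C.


T_Curie - T_surf = 570 - 20 = 550 C
Convert q to W/m^2: 55.4 mW/m^2 = 0.0554 W/m^2
d = 550 * 2.1 / 0.0554 = 20848.38 m

20848.38


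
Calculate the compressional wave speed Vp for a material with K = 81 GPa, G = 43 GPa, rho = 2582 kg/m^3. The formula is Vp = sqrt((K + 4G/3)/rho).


First compute the effective modulus:
K + 4G/3 = 81e9 + 4*43e9/3 = 138333333333.33 Pa
Then divide by density:
138333333333.33 / 2582 = 53576039.2461 Pa/(kg/m^3)
Take the square root:
Vp = sqrt(53576039.2461) = 7319.57 m/s

7319.57


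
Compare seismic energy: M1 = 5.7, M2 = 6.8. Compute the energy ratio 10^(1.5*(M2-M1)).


M2 - M1 = 6.8 - 5.7 = 1.1
1.5 * 1.1 = 1.65
ratio = 10^1.65 = 44.67

44.67


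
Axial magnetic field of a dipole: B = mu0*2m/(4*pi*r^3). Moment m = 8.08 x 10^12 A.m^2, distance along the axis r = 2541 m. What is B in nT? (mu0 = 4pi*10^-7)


m = 8.08 x 10^12 = 8080000000000 A.m^2
2m = 16160000000000 A.m^2
r^3 = 2541^3 = 16406426421
B = (4pi*10^-7) * 16160000000000 / (4*pi * 16406426421) * 1e9
= 20307254.912804 / 206169234863.5 * 1e9
= 98497.9884 nT

98497.9884


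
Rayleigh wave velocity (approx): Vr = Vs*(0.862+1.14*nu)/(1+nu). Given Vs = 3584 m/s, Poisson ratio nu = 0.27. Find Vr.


Numerator factor = 0.862 + 1.14*0.27 = 1.1698
Denominator = 1 + 0.27 = 1.27
Vr = 3584 * 1.1698 / 1.27 = 3301.23 m/s

3301.23


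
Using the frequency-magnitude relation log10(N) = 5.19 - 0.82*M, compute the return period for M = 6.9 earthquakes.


log10(N) = 5.19 - 0.82*6.9 = -0.468
N = 10^-0.468 = 0.340408
T = 1/N = 1/0.340408 = 2.9376 years

2.9376


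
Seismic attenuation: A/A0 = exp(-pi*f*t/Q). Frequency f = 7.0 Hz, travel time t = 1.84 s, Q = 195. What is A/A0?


pi*f*t/Q = pi*7.0*1.84/195 = 0.207506
A/A0 = exp(-0.207506) = 0.812608

0.812608


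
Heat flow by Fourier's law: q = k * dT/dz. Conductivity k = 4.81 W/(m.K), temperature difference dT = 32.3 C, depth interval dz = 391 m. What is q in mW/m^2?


q = k * dT / dz * 1000
= 4.81 * 32.3 / 391 * 1000
= 0.397348 * 1000
= 397.3478 mW/m^2

397.3478


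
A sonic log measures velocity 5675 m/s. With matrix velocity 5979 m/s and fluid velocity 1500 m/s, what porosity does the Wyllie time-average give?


1/V - 1/Vm = 1/5675 - 1/5979 = 8.96e-06
1/Vf - 1/Vm = 1/1500 - 1/5979 = 0.00049941
phi = 8.96e-06 / 0.00049941 = 0.0179

0.0179


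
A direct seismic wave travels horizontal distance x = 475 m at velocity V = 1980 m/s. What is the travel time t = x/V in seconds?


t = x / V
= 475 / 1980
= 0.2399 s

0.2399


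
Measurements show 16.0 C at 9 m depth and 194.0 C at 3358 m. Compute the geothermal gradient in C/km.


dT = 194.0 - 16.0 = 178.0 C
dz = 3358 - 9 = 3349 m
gradient = dT/dz * 1000 = 178.0/3349 * 1000 = 53.1502 C/km

53.1502


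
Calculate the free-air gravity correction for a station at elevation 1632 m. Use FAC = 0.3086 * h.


FAC = 0.3086 * h
= 0.3086 * 1632
= 503.6352 mGal

503.6352


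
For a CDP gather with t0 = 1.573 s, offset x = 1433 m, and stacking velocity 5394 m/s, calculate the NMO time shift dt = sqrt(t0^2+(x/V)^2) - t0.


x/Vnmo = 1433/5394 = 0.265666
(x/Vnmo)^2 = 0.070578
t0^2 = 2.474329
sqrt(2.474329 + 0.070578) = 1.595277
dt = 1.595277 - 1.573 = 0.022277

0.022277


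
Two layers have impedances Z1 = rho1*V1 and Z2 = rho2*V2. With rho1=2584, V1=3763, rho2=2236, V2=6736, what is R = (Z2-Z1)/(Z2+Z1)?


Z1 = 2584 * 3763 = 9723592
Z2 = 2236 * 6736 = 15061696
R = (15061696 - 9723592) / (15061696 + 9723592) = 5338104 / 24785288 = 0.2154

0.2154


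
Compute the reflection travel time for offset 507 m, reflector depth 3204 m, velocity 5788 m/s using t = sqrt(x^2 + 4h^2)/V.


x^2 + 4h^2 = 507^2 + 4*3204^2 = 257049 + 41062464 = 41319513
sqrt(41319513) = 6428.0256
t = 6428.0256 / 5788 = 1.1106 s

1.1106


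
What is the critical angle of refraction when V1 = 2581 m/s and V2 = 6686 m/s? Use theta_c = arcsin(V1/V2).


V1/V2 = 2581/6686 = 0.386031
theta_c = arcsin(0.386031) = 22.7077 degrees

22.7077


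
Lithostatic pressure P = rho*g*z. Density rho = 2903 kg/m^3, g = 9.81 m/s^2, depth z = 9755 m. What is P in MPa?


P = rho * g * z / 1e6
= 2903 * 9.81 * 9755 / 1e6
= 277807084.65 / 1e6
= 277.8071 MPa

277.8071


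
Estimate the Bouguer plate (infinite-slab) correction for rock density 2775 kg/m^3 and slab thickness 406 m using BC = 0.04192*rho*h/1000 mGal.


BC = 0.04192 * rho * h / 1000
= 0.04192 * 2775 * 406 / 1000
= 47.2292 mGal

47.2292


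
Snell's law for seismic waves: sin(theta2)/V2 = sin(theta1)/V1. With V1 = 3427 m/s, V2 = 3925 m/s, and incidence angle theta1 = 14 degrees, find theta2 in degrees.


sin(theta1) = sin(14 deg) = 0.241922
sin(theta2) = V2/V1 * sin(theta1) = 3925/3427 * 0.241922 = 0.277077
theta2 = arcsin(0.277077) = 16.0858 degrees

16.0858


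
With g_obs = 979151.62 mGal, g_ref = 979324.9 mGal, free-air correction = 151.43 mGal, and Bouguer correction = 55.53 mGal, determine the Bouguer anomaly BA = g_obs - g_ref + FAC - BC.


BA = g_obs - g_ref + FAC - BC
= 979151.62 - 979324.9 + 151.43 - 55.53
= -77.38 mGal

-77.38


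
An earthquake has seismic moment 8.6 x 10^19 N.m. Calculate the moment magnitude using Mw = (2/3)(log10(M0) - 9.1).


log10(M0) = log10(8.6 x 10^19) = 19.9345
Mw = 2/3 * (19.9345 - 9.1)
= 2/3 * 10.8345
= 7.22

7.22


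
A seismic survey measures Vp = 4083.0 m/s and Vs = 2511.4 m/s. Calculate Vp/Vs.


Vp/Vs = 4083.0 / 2511.4
= 1.6258

1.6258


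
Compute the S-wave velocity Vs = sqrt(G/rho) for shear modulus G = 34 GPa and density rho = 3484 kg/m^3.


Convert G to Pa: G = 34e9 Pa
Compute G/rho = 34e9 / 3484 = 9758897.8186
Vs = sqrt(9758897.8186) = 3123.92 m/s

3123.92


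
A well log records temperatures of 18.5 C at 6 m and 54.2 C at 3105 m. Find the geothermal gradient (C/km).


dT = 54.2 - 18.5 = 35.7 C
dz = 3105 - 6 = 3099 m
gradient = dT/dz * 1000 = 35.7/3099 * 1000 = 11.5198 C/km

11.5198


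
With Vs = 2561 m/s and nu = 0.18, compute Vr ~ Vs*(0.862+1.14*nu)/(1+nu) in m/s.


Numerator factor = 0.862 + 1.14*0.18 = 1.0672
Denominator = 1 + 0.18 = 1.18
Vr = 2561 * 1.0672 / 1.18 = 2316.19 m/s

2316.19


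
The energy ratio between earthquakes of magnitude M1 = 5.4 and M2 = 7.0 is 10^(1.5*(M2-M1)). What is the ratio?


M2 - M1 = 7.0 - 5.4 = 1.6
1.5 * 1.6 = 2.4
ratio = 10^2.4 = 251.19

251.19


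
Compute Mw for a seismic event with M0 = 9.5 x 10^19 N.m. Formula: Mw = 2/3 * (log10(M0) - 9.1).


log10(M0) = log10(9.5 x 10^19) = 19.9777
Mw = 2/3 * (19.9777 - 9.1)
= 2/3 * 10.8777
= 7.25

7.25


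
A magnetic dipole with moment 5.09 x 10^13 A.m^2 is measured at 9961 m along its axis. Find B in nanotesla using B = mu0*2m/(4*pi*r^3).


m = 5.09 x 10^13 = 50900000000000 A.m^2
2m = 101800000000000 A.m^2
r^3 = 9961^3 = 988345570681
B = (4pi*10^-7) * 101800000000000 / (4*pi * 988345570681) * 1e9
= 127925652.854176 / 12419916736237.77 * 1e9
= 10300.0411 nT

10300.0411


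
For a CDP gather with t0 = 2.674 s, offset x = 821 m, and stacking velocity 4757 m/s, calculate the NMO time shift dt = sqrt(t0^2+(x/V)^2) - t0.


x/Vnmo = 821/4757 = 0.172588
(x/Vnmo)^2 = 0.029787
t0^2 = 7.150276
sqrt(7.150276 + 0.029787) = 2.679564
dt = 2.679564 - 2.674 = 0.005564

0.005564


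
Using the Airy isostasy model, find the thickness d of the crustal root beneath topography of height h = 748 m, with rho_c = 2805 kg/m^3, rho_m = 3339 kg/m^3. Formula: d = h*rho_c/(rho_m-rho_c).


rho_m - rho_c = 3339 - 2805 = 534
d = 748 * 2805 / 534
= 2098140 / 534
= 3929.1 m

3929.1


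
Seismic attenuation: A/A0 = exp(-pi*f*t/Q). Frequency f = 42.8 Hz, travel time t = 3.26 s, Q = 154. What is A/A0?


pi*f*t/Q = pi*42.8*3.26/154 = 2.846365
A/A0 = exp(-2.846365) = 0.058055

0.058055


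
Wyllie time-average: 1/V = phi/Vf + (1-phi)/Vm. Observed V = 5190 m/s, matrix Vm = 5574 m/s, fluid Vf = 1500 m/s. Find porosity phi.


1/V - 1/Vm = 1/5190 - 1/5574 = 1.327e-05
1/Vf - 1/Vm = 1/1500 - 1/5574 = 0.00048726
phi = 1.327e-05 / 0.00048726 = 0.0272

0.0272


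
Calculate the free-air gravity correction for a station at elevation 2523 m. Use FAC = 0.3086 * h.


FAC = 0.3086 * h
= 0.3086 * 2523
= 778.5978 mGal

778.5978


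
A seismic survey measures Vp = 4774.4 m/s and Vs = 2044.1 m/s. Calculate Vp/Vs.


Vp/Vs = 4774.4 / 2044.1
= 2.3357

2.3357


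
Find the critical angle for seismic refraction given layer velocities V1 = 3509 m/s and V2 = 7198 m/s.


V1/V2 = 3509/7198 = 0.487497
theta_c = arcsin(0.487497) = 29.1762 degrees

29.1762


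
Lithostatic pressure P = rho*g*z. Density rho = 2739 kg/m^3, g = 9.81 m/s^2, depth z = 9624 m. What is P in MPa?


P = rho * g * z / 1e6
= 2739 * 9.81 * 9624 / 1e6
= 258592934.16 / 1e6
= 258.5929 MPa

258.5929


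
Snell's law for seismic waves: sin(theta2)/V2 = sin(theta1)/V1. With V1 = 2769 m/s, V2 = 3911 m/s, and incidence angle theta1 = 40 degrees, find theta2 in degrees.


sin(theta1) = sin(40 deg) = 0.642788
sin(theta2) = V2/V1 * sin(theta1) = 3911/2769 * 0.642788 = 0.907888
theta2 = arcsin(0.907888) = 65.2151 degrees

65.2151


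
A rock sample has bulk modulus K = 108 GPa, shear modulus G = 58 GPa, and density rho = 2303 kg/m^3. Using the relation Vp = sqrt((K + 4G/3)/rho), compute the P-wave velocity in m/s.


First compute the effective modulus:
K + 4G/3 = 108e9 + 4*58e9/3 = 185333333333.33 Pa
Then divide by density:
185333333333.33 / 2303 = 80474743.0887 Pa/(kg/m^3)
Take the square root:
Vp = sqrt(80474743.0887) = 8970.77 m/s

8970.77


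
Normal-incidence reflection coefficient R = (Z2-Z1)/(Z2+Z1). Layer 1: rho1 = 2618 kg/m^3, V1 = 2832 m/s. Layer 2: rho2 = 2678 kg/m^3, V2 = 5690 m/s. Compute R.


Z1 = 2618 * 2832 = 7414176
Z2 = 2678 * 5690 = 15237820
R = (15237820 - 7414176) / (15237820 + 7414176) = 7823644 / 22651996 = 0.3454

0.3454


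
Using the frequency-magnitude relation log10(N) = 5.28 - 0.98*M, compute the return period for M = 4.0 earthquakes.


log10(N) = 5.28 - 0.98*4.0 = 1.36
N = 10^1.36 = 22.908677
T = 1/N = 1/22.908677 = 0.0437 years

0.0437


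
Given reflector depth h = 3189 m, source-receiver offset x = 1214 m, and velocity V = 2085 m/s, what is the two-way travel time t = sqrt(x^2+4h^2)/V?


x^2 + 4h^2 = 1214^2 + 4*3189^2 = 1473796 + 40678884 = 42152680
sqrt(42152680) = 6492.5095
t = 6492.5095 / 2085 = 3.1139 s

3.1139


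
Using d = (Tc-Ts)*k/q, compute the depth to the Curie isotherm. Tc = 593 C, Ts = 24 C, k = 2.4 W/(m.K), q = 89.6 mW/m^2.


T_Curie - T_surf = 593 - 24 = 569 C
Convert q to W/m^2: 89.6 mW/m^2 = 0.0896 W/m^2
d = 569 * 2.4 / 0.0896 = 15241.07 m

15241.07


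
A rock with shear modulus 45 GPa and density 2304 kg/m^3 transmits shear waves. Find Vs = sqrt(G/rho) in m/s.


Convert G to Pa: G = 45e9 Pa
Compute G/rho = 45e9 / 2304 = 19531250.0
Vs = sqrt(19531250.0) = 4419.42 m/s

4419.42


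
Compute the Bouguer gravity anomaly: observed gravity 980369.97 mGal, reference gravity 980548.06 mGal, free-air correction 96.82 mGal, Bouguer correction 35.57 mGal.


BA = g_obs - g_ref + FAC - BC
= 980369.97 - 980548.06 + 96.82 - 35.57
= -116.84 mGal

-116.84


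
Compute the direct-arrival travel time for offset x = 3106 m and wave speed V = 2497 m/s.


t = x / V
= 3106 / 2497
= 1.2439 s

1.2439


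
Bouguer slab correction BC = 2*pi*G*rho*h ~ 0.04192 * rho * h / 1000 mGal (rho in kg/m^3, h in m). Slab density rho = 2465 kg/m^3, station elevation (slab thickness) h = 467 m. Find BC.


BC = 0.04192 * rho * h / 1000
= 0.04192 * 2465 * 467 / 1000
= 48.2564 mGal

48.2564


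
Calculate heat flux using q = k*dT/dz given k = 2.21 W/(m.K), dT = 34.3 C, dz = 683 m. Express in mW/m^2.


q = k * dT / dz * 1000
= 2.21 * 34.3 / 683 * 1000
= 0.110985 * 1000
= 110.9854 mW/m^2

110.9854


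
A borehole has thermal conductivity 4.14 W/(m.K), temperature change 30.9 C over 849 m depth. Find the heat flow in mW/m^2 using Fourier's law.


q = k * dT / dz * 1000
= 4.14 * 30.9 / 849 * 1000
= 0.150678 * 1000
= 150.6784 mW/m^2

150.6784


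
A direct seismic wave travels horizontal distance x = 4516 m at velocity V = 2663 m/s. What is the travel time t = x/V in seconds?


t = x / V
= 4516 / 2663
= 1.6958 s

1.6958


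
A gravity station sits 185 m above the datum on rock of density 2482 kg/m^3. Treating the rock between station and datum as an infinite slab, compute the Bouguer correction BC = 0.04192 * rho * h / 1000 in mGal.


BC = 0.04192 * rho * h / 1000
= 0.04192 * 2482 * 185 / 1000
= 19.2484 mGal

19.2484


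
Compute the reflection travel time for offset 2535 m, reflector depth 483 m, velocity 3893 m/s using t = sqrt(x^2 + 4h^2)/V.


x^2 + 4h^2 = 2535^2 + 4*483^2 = 6426225 + 933156 = 7359381
sqrt(7359381) = 2712.8179
t = 2712.8179 / 3893 = 0.6968 s

0.6968


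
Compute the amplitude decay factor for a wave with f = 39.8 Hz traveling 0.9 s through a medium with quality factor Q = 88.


pi*f*t/Q = pi*39.8*0.9/88 = 1.278771
A/A0 = exp(-1.278771) = 0.278379

0.278379


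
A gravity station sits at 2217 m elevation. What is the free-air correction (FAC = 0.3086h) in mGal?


FAC = 0.3086 * h
= 0.3086 * 2217
= 684.1662 mGal

684.1662


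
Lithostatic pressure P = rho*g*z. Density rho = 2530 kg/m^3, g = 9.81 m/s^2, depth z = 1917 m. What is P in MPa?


P = rho * g * z / 1e6
= 2530 * 9.81 * 1917 / 1e6
= 47578598.1 / 1e6
= 47.5786 MPa

47.5786


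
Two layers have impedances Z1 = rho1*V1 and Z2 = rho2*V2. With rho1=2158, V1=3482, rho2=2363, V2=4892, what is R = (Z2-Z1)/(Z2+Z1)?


Z1 = 2158 * 3482 = 7514156
Z2 = 2363 * 4892 = 11559796
R = (11559796 - 7514156) / (11559796 + 7514156) = 4045640 / 19073952 = 0.2121

0.2121


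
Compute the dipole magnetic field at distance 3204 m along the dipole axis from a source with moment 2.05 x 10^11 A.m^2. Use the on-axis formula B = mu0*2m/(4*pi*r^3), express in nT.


m = 2.05 x 10^11 = 205000000000 A.m^2
2m = 410000000000 A.m^2
r^3 = 3204^3 = 32891033664
B = (4pi*10^-7) * 410000000000 / (4*pi * 32891033664) * 1e9
= 515221.195189 / 413320918911.19 * 1e9
= 1246.5403 nT

1246.5403


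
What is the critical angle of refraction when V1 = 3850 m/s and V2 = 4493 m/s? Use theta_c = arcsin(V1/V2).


V1/V2 = 3850/4493 = 0.856888
theta_c = arcsin(0.856888) = 58.969 degrees

58.969


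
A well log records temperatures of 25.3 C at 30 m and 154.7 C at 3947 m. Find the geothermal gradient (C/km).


dT = 154.7 - 25.3 = 129.4 C
dz = 3947 - 30 = 3917 m
gradient = dT/dz * 1000 = 129.4/3917 * 1000 = 33.0355 C/km

33.0355


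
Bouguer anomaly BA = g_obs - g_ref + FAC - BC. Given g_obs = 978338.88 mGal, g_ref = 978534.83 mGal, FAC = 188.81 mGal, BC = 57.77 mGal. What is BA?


BA = g_obs - g_ref + FAC - BC
= 978338.88 - 978534.83 + 188.81 - 57.77
= -64.91 mGal

-64.91


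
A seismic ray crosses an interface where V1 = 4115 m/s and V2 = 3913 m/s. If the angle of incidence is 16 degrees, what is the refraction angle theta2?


sin(theta1) = sin(16 deg) = 0.275637
sin(theta2) = V2/V1 * sin(theta1) = 3913/4115 * 0.275637 = 0.262107
theta2 = arcsin(0.262107) = 15.1951 degrees

15.1951


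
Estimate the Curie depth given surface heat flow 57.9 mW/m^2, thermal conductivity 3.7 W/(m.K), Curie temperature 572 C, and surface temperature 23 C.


T_Curie - T_surf = 572 - 23 = 549 C
Convert q to W/m^2: 57.9 mW/m^2 = 0.0579 W/m^2
d = 549 * 3.7 / 0.0579 = 35082.9 m

35082.9


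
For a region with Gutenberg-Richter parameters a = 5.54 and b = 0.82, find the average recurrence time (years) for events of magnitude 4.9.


log10(N) = 5.54 - 0.82*4.9 = 1.522
N = 10^1.522 = 33.265955
T = 1/N = 1/33.265955 = 0.0301 years

0.0301


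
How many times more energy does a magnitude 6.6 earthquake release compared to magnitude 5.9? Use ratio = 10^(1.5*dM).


M2 - M1 = 6.6 - 5.9 = 0.7
1.5 * 0.7 = 1.05
ratio = 10^1.05 = 11.22

11.22


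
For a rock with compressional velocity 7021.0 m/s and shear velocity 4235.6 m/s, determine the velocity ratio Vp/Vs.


Vp/Vs = 7021.0 / 4235.6
= 1.6576

1.6576


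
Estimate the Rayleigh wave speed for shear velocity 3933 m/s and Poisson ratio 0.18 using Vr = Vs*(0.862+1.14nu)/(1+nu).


Numerator factor = 0.862 + 1.14*0.18 = 1.0672
Denominator = 1 + 0.18 = 1.18
Vr = 3933 * 1.0672 / 1.18 = 3557.03 m/s

3557.03


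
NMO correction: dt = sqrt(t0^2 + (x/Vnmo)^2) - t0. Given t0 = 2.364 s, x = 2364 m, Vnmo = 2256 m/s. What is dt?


x/Vnmo = 2364/2256 = 1.047872
(x/Vnmo)^2 = 1.098036
t0^2 = 5.588496
sqrt(5.588496 + 1.098036) = 2.585833
dt = 2.585833 - 2.364 = 0.221833

0.221833


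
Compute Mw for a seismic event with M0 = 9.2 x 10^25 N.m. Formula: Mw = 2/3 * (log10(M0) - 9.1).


log10(M0) = log10(9.2 x 10^25) = 25.9638
Mw = 2/3 * (25.9638 - 9.1)
= 2/3 * 16.8638
= 11.24

11.24


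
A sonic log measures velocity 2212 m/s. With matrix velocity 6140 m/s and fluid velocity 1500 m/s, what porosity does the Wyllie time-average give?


1/V - 1/Vm = 1/2212 - 1/6140 = 0.00028921
1/Vf - 1/Vm = 1/1500 - 1/6140 = 0.0005038
phi = 0.00028921 / 0.0005038 = 0.5741

0.5741


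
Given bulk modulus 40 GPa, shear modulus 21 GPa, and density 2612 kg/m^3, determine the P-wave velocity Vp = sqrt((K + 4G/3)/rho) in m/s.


First compute the effective modulus:
K + 4G/3 = 40e9 + 4*21e9/3 = 68000000000.0 Pa
Then divide by density:
68000000000.0 / 2612 = 26033690.6585 Pa/(kg/m^3)
Take the square root:
Vp = sqrt(26033690.6585) = 5102.32 m/s

5102.32


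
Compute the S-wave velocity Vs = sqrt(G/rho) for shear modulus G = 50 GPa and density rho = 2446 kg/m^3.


Convert G to Pa: G = 50e9 Pa
Compute G/rho = 50e9 / 2446 = 20441537.2036
Vs = sqrt(20441537.2036) = 4521.23 m/s

4521.23


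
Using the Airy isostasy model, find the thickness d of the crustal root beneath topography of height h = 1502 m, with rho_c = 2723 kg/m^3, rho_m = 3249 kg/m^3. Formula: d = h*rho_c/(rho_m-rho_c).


rho_m - rho_c = 3249 - 2723 = 526
d = 1502 * 2723 / 526
= 4089946 / 526
= 7775.56 m

7775.56


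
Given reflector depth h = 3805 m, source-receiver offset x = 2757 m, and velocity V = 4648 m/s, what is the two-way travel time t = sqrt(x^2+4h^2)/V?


x^2 + 4h^2 = 2757^2 + 4*3805^2 = 7601049 + 57912100 = 65513149
sqrt(65513149) = 8094.0193
t = 8094.0193 / 4648 = 1.7414 s

1.7414


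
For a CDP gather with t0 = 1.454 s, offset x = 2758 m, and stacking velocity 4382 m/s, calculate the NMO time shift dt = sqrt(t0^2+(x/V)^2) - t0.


x/Vnmo = 2758/4382 = 0.629393
(x/Vnmo)^2 = 0.396136
t0^2 = 2.114116
sqrt(2.114116 + 0.396136) = 1.584377
dt = 1.584377 - 1.454 = 0.130377

0.130377


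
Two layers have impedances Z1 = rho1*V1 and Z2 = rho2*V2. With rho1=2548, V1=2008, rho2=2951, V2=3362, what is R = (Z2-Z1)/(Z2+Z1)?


Z1 = 2548 * 2008 = 5116384
Z2 = 2951 * 3362 = 9921262
R = (9921262 - 5116384) / (9921262 + 5116384) = 4804878 / 15037646 = 0.3195

0.3195


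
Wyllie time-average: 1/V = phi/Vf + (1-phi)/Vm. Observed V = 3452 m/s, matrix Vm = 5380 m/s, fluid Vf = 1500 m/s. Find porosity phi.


1/V - 1/Vm = 1/3452 - 1/5380 = 0.00010381
1/Vf - 1/Vm = 1/1500 - 1/5380 = 0.00048079
phi = 0.00010381 / 0.00048079 = 0.2159

0.2159


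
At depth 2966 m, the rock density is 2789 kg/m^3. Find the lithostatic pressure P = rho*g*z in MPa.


P = rho * g * z / 1e6
= 2789 * 9.81 * 2966 / 1e6
= 81150026.94 / 1e6
= 81.15 MPa

81.15


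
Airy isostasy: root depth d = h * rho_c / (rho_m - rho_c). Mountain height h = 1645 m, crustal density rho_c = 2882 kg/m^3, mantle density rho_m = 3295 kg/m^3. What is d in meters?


rho_m - rho_c = 3295 - 2882 = 413
d = 1645 * 2882 / 413
= 4740890 / 413
= 11479.15 m

11479.15


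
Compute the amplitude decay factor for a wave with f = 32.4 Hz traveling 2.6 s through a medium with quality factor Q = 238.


pi*f*t/Q = pi*32.4*2.6/238 = 1.111965
A/A0 = exp(-1.111965) = 0.328912

0.328912


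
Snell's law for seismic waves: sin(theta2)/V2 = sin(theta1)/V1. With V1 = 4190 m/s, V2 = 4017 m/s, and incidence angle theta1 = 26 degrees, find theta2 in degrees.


sin(theta1) = sin(26 deg) = 0.438371
sin(theta2) = V2/V1 * sin(theta1) = 4017/4190 * 0.438371 = 0.420271
theta2 = arcsin(0.420271) = 24.8517 degrees

24.8517


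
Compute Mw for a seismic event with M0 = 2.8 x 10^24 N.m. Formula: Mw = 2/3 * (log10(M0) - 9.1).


log10(M0) = log10(2.8 x 10^24) = 24.4472
Mw = 2/3 * (24.4472 - 9.1)
= 2/3 * 15.3472
= 10.23

10.23


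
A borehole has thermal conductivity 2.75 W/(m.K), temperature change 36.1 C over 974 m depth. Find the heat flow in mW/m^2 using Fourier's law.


q = k * dT / dz * 1000
= 2.75 * 36.1 / 974 * 1000
= 0.101925 * 1000
= 101.9251 mW/m^2

101.9251


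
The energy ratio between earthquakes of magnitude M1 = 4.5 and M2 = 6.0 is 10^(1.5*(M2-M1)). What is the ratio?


M2 - M1 = 6.0 - 4.5 = 1.5
1.5 * 1.5 = 2.25
ratio = 10^2.25 = 177.83

177.83


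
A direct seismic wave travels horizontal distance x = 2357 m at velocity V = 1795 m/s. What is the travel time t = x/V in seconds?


t = x / V
= 2357 / 1795
= 1.3131 s

1.3131


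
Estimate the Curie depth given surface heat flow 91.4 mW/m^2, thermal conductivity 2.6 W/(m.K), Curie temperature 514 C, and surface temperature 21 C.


T_Curie - T_surf = 514 - 21 = 493 C
Convert q to W/m^2: 91.4 mW/m^2 = 0.0914 W/m^2
d = 493 * 2.6 / 0.0914 = 14024.07 m

14024.07


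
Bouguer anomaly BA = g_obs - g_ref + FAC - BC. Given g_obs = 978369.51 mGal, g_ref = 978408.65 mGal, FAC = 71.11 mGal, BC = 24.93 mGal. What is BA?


BA = g_obs - g_ref + FAC - BC
= 978369.51 - 978408.65 + 71.11 - 24.93
= 7.04 mGal

7.04


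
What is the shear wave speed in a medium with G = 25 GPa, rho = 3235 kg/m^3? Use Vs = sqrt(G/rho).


Convert G to Pa: G = 25e9 Pa
Compute G/rho = 25e9 / 3235 = 7727975.2705
Vs = sqrt(7727975.2705) = 2779.92 m/s

2779.92


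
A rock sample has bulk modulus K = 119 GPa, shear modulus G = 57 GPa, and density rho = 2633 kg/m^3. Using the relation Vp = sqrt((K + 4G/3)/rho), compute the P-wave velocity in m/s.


First compute the effective modulus:
K + 4G/3 = 119e9 + 4*57e9/3 = 195000000000.0 Pa
Then divide by density:
195000000000.0 / 2633 = 74060007.5959 Pa/(kg/m^3)
Take the square root:
Vp = sqrt(74060007.5959) = 8605.81 m/s

8605.81


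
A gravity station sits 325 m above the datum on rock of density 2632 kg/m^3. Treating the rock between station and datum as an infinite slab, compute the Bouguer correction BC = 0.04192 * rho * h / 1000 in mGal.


BC = 0.04192 * rho * h / 1000
= 0.04192 * 2632 * 325 / 1000
= 35.8584 mGal

35.8584


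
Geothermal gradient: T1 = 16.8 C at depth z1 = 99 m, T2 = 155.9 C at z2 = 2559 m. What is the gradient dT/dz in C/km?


dT = 155.9 - 16.8 = 139.1 C
dz = 2559 - 99 = 2460 m
gradient = dT/dz * 1000 = 139.1/2460 * 1000 = 56.5447 C/km

56.5447


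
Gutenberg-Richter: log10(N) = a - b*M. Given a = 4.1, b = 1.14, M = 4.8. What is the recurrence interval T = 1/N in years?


log10(N) = 4.1 - 1.14*4.8 = -1.372
N = 10^-1.372 = 0.042462
T = 1/N = 1/0.042462 = 23.5505 years

23.5505


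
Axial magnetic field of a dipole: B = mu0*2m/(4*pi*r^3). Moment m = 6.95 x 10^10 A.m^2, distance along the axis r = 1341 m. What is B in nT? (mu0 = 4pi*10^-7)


m = 6.95 x 10^10 = 69500000000 A.m^2
2m = 139000000000 A.m^2
r^3 = 1341^3 = 2411494821
B = (4pi*10^-7) * 139000000000 / (4*pi * 2411494821) * 1e9
= 174672.55154 / 30303737655.29 * 1e9
= 5764.0597 nT

5764.0597


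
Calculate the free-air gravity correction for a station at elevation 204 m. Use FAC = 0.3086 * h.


FAC = 0.3086 * h
= 0.3086 * 204
= 62.9544 mGal

62.9544


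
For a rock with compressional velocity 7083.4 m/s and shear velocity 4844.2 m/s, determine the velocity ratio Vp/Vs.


Vp/Vs = 7083.4 / 4844.2
= 1.4622

1.4622


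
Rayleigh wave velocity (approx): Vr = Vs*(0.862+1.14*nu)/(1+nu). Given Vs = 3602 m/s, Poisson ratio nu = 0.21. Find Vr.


Numerator factor = 0.862 + 1.14*0.21 = 1.1014
Denominator = 1 + 0.21 = 1.21
Vr = 3602 * 1.1014 / 1.21 = 3278.71 m/s

3278.71


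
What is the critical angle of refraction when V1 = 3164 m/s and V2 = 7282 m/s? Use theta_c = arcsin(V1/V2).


V1/V2 = 3164/7282 = 0.434496
theta_c = arcsin(0.434496) = 25.7532 degrees

25.7532


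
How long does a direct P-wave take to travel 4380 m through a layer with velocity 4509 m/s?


t = x / V
= 4380 / 4509
= 0.9714 s

0.9714


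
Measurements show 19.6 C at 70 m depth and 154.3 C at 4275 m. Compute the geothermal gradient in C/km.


dT = 154.3 - 19.6 = 134.7 C
dz = 4275 - 70 = 4205 m
gradient = dT/dz * 1000 = 134.7/4205 * 1000 = 32.0333 C/km

32.0333


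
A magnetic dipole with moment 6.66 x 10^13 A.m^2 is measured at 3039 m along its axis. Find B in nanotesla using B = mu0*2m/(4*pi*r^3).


m = 6.66 x 10^13 = 66600000000000 A.m^2
2m = 133200000000000 A.m^2
r^3 = 3039^3 = 28066748319
B = (4pi*10^-7) * 133200000000000 / (4*pi * 28066748319) * 1e9
= 167384056.583264 / 352697161316.5 * 1e9
= 474582.9424 nT

474582.9424


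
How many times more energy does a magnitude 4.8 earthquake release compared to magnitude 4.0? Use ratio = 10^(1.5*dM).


M2 - M1 = 4.8 - 4.0 = 0.8
1.5 * 0.8 = 1.2
ratio = 10^1.2 = 15.85

15.85


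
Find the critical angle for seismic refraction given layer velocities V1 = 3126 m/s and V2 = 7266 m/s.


V1/V2 = 3126/7266 = 0.430223
theta_c = arcsin(0.430223) = 25.4817 degrees

25.4817


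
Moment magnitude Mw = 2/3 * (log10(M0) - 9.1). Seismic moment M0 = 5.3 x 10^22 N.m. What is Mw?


log10(M0) = log10(5.3 x 10^22) = 22.7243
Mw = 2/3 * (22.7243 - 9.1)
= 2/3 * 13.6243
= 9.08

9.08


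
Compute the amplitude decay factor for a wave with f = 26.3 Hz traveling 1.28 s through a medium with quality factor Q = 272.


pi*f*t/Q = pi*26.3*1.28/272 = 0.388818
A/A0 = exp(-0.388818) = 0.677857

0.677857


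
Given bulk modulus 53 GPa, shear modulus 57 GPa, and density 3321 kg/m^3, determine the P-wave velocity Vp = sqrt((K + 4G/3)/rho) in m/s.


First compute the effective modulus:
K + 4G/3 = 53e9 + 4*57e9/3 = 129000000000.0 Pa
Then divide by density:
129000000000.0 / 3321 = 38843721.7706 Pa/(kg/m^3)
Take the square root:
Vp = sqrt(38843721.7706) = 6232.47 m/s

6232.47


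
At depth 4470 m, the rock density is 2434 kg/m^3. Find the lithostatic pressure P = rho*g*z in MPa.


P = rho * g * z / 1e6
= 2434 * 9.81 * 4470 / 1e6
= 106732603.8 / 1e6
= 106.7326 MPa

106.7326


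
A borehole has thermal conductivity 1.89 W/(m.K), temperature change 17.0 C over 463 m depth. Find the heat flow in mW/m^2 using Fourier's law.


q = k * dT / dz * 1000
= 1.89 * 17.0 / 463 * 1000
= 0.069395 * 1000
= 69.3952 mW/m^2

69.3952


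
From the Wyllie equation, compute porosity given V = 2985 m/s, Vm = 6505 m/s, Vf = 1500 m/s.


1/V - 1/Vm = 1/2985 - 1/6505 = 0.00018128
1/Vf - 1/Vm = 1/1500 - 1/6505 = 0.00051294
phi = 0.00018128 / 0.00051294 = 0.3534

0.3534


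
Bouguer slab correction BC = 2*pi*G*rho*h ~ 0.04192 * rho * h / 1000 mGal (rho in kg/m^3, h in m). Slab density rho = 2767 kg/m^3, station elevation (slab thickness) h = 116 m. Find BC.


BC = 0.04192 * rho * h / 1000
= 0.04192 * 2767 * 116 / 1000
= 13.4551 mGal

13.4551


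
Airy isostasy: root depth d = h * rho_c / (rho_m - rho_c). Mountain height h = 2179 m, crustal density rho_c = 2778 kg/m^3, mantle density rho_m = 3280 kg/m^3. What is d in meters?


rho_m - rho_c = 3280 - 2778 = 502
d = 2179 * 2778 / 502
= 6053262 / 502
= 12058.29 m

12058.29


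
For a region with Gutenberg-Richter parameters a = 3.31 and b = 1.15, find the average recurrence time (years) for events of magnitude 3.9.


log10(N) = 3.31 - 1.15*3.9 = -1.175
N = 10^-1.175 = 0.066834
T = 1/N = 1/0.066834 = 14.9624 years

14.9624


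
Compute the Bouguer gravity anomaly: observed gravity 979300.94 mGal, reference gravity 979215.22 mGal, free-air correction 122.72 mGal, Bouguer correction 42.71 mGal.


BA = g_obs - g_ref + FAC - BC
= 979300.94 - 979215.22 + 122.72 - 42.71
= 165.73 mGal

165.73


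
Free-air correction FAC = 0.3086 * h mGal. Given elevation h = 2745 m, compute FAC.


FAC = 0.3086 * h
= 0.3086 * 2745
= 847.107 mGal

847.107
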